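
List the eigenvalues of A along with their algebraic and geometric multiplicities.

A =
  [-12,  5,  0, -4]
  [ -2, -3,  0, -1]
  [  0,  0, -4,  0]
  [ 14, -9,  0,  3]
λ = -4: alg = 4, geom = 2

Step 1 — factor the characteristic polynomial to read off the algebraic multiplicities:
  χ_A(x) = (x + 4)^4

Step 2 — compute geometric multiplicities via the rank-nullity identity g(λ) = n − rank(A − λI):
  rank(A − (-4)·I) = 2, so dim ker(A − (-4)·I) = n − 2 = 2

Summary:
  λ = -4: algebraic multiplicity = 4, geometric multiplicity = 2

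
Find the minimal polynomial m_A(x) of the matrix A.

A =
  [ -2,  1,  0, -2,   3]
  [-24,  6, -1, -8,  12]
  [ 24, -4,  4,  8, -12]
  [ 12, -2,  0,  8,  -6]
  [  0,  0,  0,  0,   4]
x^3 - 12*x^2 + 48*x - 64

The characteristic polynomial is χ_A(x) = (x - 4)^5, so the eigenvalues are known. The minimal polynomial is
  m_A(x) = Π_λ (x − λ)^{k_λ}
where k_λ is the size of the *largest* Jordan block for λ (equivalently, the smallest k with (A − λI)^k v = 0 for every generalised eigenvector v of λ).

  λ = 4: largest Jordan block has size 3, contributing (x − 4)^3

So m_A(x) = (x - 4)^3 = x^3 - 12*x^2 + 48*x - 64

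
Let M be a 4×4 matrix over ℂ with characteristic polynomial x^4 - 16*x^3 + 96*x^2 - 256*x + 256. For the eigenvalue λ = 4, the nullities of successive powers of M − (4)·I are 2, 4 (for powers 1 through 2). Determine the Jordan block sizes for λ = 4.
Block sizes for λ = 4: [2, 2]

From the dimensions of kernels of powers, the number of Jordan blocks of size at least j is d_j − d_{j−1} where d_j = dim ker(N^j) (with d_0 = 0). Computing the differences gives [2, 2].
The number of blocks of size exactly k is (#blocks of size ≥ k) − (#blocks of size ≥ k + 1), so the partition is: 2 block(s) of size 2.
In nonincreasing order the block sizes are [2, 2].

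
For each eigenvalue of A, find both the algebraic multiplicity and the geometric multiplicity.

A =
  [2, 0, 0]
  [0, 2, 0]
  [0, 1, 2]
λ = 2: alg = 3, geom = 2

Step 1 — factor the characteristic polynomial to read off the algebraic multiplicities:
  χ_A(x) = (x - 2)^3

Step 2 — compute geometric multiplicities via the rank-nullity identity g(λ) = n − rank(A − λI):
  rank(A − (2)·I) = 1, so dim ker(A − (2)·I) = n − 1 = 2

Summary:
  λ = 2: algebraic multiplicity = 3, geometric multiplicity = 2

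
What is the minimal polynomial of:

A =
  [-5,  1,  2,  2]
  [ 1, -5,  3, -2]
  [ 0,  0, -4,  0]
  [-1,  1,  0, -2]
x^3 + 12*x^2 + 48*x + 64

The characteristic polynomial is χ_A(x) = (x + 4)^4, so the eigenvalues are known. The minimal polynomial is
  m_A(x) = Π_λ (x − λ)^{k_λ}
where k_λ is the size of the *largest* Jordan block for λ (equivalently, the smallest k with (A − λI)^k v = 0 for every generalised eigenvector v of λ).

  λ = -4: largest Jordan block has size 3, contributing (x + 4)^3

So m_A(x) = (x + 4)^3 = x^3 + 12*x^2 + 48*x + 64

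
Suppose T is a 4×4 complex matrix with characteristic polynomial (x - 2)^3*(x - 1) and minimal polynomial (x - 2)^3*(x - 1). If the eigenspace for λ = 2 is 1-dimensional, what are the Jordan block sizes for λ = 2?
Block sizes for λ = 2: [3]

Step 1 — from the characteristic polynomial, algebraic multiplicity of λ = 2 is 3. From dim ker(T − (2)·I) = 1, there are exactly 1 Jordan blocks for λ = 2.
Step 2 — from the minimal polynomial, the factor (x − 2)^3 tells us the largest block for λ = 2 has size 3.
Step 3 — with total size 3, 1 blocks, and largest block 3, the block sizes (in nonincreasing order) are [3].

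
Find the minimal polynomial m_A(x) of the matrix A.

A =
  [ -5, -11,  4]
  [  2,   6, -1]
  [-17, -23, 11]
x^3 - 12*x^2 + 48*x - 64

The characteristic polynomial is χ_A(x) = (x - 4)^3, so the eigenvalues are known. The minimal polynomial is
  m_A(x) = Π_λ (x − λ)^{k_λ}
where k_λ is the size of the *largest* Jordan block for λ (equivalently, the smallest k with (A − λI)^k v = 0 for every generalised eigenvector v of λ).

  λ = 4: largest Jordan block has size 3, contributing (x − 4)^3

So m_A(x) = (x - 4)^3 = x^3 - 12*x^2 + 48*x - 64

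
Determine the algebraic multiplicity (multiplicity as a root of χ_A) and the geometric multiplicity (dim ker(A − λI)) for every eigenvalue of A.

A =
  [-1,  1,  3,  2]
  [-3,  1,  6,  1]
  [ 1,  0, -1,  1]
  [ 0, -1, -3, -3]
λ = -1: alg = 4, geom = 2

Step 1 — factor the characteristic polynomial to read off the algebraic multiplicities:
  χ_A(x) = (x + 1)^4

Step 2 — compute geometric multiplicities via the rank-nullity identity g(λ) = n − rank(A − λI):
  rank(A − (-1)·I) = 2, so dim ker(A − (-1)·I) = n − 2 = 2

Summary:
  λ = -1: algebraic multiplicity = 4, geometric multiplicity = 2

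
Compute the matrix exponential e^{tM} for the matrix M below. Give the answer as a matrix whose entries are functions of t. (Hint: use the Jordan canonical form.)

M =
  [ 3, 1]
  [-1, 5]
e^{tM} =
  [-t*exp(4*t) + exp(4*t), t*exp(4*t)]
  [-t*exp(4*t), t*exp(4*t) + exp(4*t)]

Strategy: write M = P · J · P⁻¹ where J is a Jordan canonical form, so e^{tM} = P · e^{tJ} · P⁻¹, and e^{tJ} can be computed block-by-block.

M has Jordan form
J =
  [4, 1]
  [0, 4]
(up to reordering of blocks).

Per-block formulas:
  For a 2×2 Jordan block J_2(4): exp(t · J_2(4)) = e^(4t)·(I + t·N), where N is the 2×2 nilpotent shift.

After assembling e^{tJ} and conjugating by P, we get:

e^{tM} =
  [-t*exp(4*t) + exp(4*t), t*exp(4*t)]
  [-t*exp(4*t), t*exp(4*t) + exp(4*t)]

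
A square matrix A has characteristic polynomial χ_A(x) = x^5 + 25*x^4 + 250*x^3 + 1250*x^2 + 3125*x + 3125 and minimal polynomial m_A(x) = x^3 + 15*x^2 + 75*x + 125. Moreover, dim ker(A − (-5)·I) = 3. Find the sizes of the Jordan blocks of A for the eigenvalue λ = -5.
Block sizes for λ = -5: [3, 1, 1]

Step 1 — from the characteristic polynomial, algebraic multiplicity of λ = -5 is 5. From dim ker(A − (-5)·I) = 3, there are exactly 3 Jordan blocks for λ = -5.
Step 2 — from the minimal polynomial, the factor (x + 5)^3 tells us the largest block for λ = -5 has size 3.
Step 3 — with total size 5, 3 blocks, and largest block 3, the block sizes (in nonincreasing order) are [3, 1, 1].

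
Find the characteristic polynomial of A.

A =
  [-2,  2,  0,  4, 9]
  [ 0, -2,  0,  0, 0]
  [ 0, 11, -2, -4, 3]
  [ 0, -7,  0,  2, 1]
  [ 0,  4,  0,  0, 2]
x^5 + 2*x^4 - 8*x^3 - 16*x^2 + 16*x + 32

Expanding det(x·I − A) (e.g. by cofactor expansion or by noting that A is similar to its Jordan form J, which has the same characteristic polynomial as A) gives
  χ_A(x) = x^5 + 2*x^4 - 8*x^3 - 16*x^2 + 16*x + 32
which factors as (x - 2)^2*(x + 2)^3. The eigenvalues (with algebraic multiplicities) are λ = -2 with multiplicity 3, λ = 2 with multiplicity 2.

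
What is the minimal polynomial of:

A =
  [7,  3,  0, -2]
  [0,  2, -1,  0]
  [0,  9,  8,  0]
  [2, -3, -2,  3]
x^3 - 15*x^2 + 75*x - 125

The characteristic polynomial is χ_A(x) = (x - 5)^4, so the eigenvalues are known. The minimal polynomial is
  m_A(x) = Π_λ (x − λ)^{k_λ}
where k_λ is the size of the *largest* Jordan block for λ (equivalently, the smallest k with (A − λI)^k v = 0 for every generalised eigenvector v of λ).

  λ = 5: largest Jordan block has size 3, contributing (x − 5)^3

So m_A(x) = (x - 5)^3 = x^3 - 15*x^2 + 75*x - 125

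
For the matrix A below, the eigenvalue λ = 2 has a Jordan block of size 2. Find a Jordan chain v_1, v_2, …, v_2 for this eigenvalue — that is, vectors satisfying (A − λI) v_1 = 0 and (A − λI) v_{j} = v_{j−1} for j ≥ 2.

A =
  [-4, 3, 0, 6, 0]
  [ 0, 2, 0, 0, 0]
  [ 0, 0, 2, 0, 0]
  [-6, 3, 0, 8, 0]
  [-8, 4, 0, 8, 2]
A Jordan chain for λ = 2 of length 2:
v_1 = (-6, 0, 0, -6, -8)ᵀ
v_2 = (1, 0, 0, 0, 0)ᵀ

Let N = A − (2)·I. We want v_2 with N^2 v_2 = 0 but N^1 v_2 ≠ 0; then v_{j-1} := N · v_j for j = 2, …, 2.

Pick v_2 = (1, 0, 0, 0, 0)ᵀ.
Then v_1 = N · v_2 = (-6, 0, 0, -6, -8)ᵀ.

Sanity check: (A − (2)·I) v_1 = (0, 0, 0, 0, 0)ᵀ = 0. ✓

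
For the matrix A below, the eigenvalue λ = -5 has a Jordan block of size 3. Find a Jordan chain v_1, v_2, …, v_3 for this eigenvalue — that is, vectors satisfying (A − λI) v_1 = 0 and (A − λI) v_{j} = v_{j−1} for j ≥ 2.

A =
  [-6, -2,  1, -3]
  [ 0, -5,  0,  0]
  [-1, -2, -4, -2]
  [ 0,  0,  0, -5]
A Jordan chain for λ = -5 of length 3:
v_1 = (1, 0, 1, 0)ᵀ
v_2 = (-3, 0, -2, 0)ᵀ
v_3 = (0, 0, 0, 1)ᵀ

Let N = A − (-5)·I. We want v_3 with N^3 v_3 = 0 but N^2 v_3 ≠ 0; then v_{j-1} := N · v_j for j = 3, …, 2.

Pick v_3 = (0, 0, 0, 1)ᵀ.
Then v_2 = N · v_3 = (-3, 0, -2, 0)ᵀ.
Then v_1 = N · v_2 = (1, 0, 1, 0)ᵀ.

Sanity check: (A − (-5)·I) v_1 = (0, 0, 0, 0)ᵀ = 0. ✓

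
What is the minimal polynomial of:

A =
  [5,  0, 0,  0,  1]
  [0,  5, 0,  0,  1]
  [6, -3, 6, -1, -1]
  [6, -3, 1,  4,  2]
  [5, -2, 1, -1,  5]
x^3 - 15*x^2 + 75*x - 125

The characteristic polynomial is χ_A(x) = (x - 5)^5, so the eigenvalues are known. The minimal polynomial is
  m_A(x) = Π_λ (x − λ)^{k_λ}
where k_λ is the size of the *largest* Jordan block for λ (equivalently, the smallest k with (A − λI)^k v = 0 for every generalised eigenvector v of λ).

  λ = 5: largest Jordan block has size 3, contributing (x − 5)^3

So m_A(x) = (x - 5)^3 = x^3 - 15*x^2 + 75*x - 125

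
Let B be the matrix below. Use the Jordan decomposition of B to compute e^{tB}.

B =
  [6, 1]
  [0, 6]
e^{tB} =
  [exp(6*t), t*exp(6*t)]
  [0, exp(6*t)]

Strategy: write B = P · J · P⁻¹ where J is a Jordan canonical form, so e^{tB} = P · e^{tJ} · P⁻¹, and e^{tJ} can be computed block-by-block.

B has Jordan form
J =
  [6, 1]
  [0, 6]
(up to reordering of blocks).

Per-block formulas:
  For a 2×2 Jordan block J_2(6): exp(t · J_2(6)) = e^(6t)·(I + t·N), where N is the 2×2 nilpotent shift.

After assembling e^{tJ} and conjugating by P, we get:

e^{tB} =
  [exp(6*t), t*exp(6*t)]
  [0, exp(6*t)]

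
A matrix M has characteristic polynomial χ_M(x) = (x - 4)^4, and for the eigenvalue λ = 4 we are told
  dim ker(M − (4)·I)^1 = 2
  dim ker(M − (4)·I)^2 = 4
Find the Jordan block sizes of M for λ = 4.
Block sizes for λ = 4: [2, 2]

From the dimensions of kernels of powers, the number of Jordan blocks of size at least j is d_j − d_{j−1} where d_j = dim ker(N^j) (with d_0 = 0). Computing the differences gives [2, 2].
The number of blocks of size exactly k is (#blocks of size ≥ k) − (#blocks of size ≥ k + 1), so the partition is: 2 block(s) of size 2.
In nonincreasing order the block sizes are [2, 2].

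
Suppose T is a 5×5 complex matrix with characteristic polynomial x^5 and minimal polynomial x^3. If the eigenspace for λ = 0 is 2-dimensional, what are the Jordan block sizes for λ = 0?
Block sizes for λ = 0: [3, 2]

Step 1 — from the characteristic polynomial, algebraic multiplicity of λ = 0 is 5. From dim ker(T − (0)·I) = 2, there are exactly 2 Jordan blocks for λ = 0.
Step 2 — from the minimal polynomial, the factor (x − 0)^3 tells us the largest block for λ = 0 has size 3.
Step 3 — with total size 5, 2 blocks, and largest block 3, the block sizes (in nonincreasing order) are [3, 2].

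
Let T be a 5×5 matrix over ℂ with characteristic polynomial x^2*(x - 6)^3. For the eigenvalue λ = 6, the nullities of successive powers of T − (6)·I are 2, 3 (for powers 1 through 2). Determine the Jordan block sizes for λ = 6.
Block sizes for λ = 6: [2, 1]

From the dimensions of kernels of powers, the number of Jordan blocks of size at least j is d_j − d_{j−1} where d_j = dim ker(N^j) (with d_0 = 0). Computing the differences gives [2, 1].
The number of blocks of size exactly k is (#blocks of size ≥ k) − (#blocks of size ≥ k + 1), so the partition is: 1 block(s) of size 1, 1 block(s) of size 2.
In nonincreasing order the block sizes are [2, 1].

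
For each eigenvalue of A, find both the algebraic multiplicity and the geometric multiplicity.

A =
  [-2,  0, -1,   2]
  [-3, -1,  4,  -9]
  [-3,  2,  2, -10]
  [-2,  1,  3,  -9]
λ = -3: alg = 2, geom = 1; λ = -2: alg = 2, geom = 1

Step 1 — factor the characteristic polynomial to read off the algebraic multiplicities:
  χ_A(x) = (x + 2)^2*(x + 3)^2

Step 2 — compute geometric multiplicities via the rank-nullity identity g(λ) = n − rank(A − λI):
  rank(A − (-3)·I) = 3, so dim ker(A − (-3)·I) = n − 3 = 1
  rank(A − (-2)·I) = 3, so dim ker(A − (-2)·I) = n − 3 = 1

Summary:
  λ = -3: algebraic multiplicity = 2, geometric multiplicity = 1
  λ = -2: algebraic multiplicity = 2, geometric multiplicity = 1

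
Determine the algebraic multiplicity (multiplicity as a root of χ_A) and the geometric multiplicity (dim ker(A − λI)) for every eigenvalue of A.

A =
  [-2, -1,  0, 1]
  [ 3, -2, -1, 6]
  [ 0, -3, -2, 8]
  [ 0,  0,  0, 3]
λ = -2: alg = 3, geom = 1; λ = 3: alg = 1, geom = 1

Step 1 — factor the characteristic polynomial to read off the algebraic multiplicities:
  χ_A(x) = (x - 3)*(x + 2)^3

Step 2 — compute geometric multiplicities via the rank-nullity identity g(λ) = n − rank(A − λI):
  rank(A − (-2)·I) = 3, so dim ker(A − (-2)·I) = n − 3 = 1
  rank(A − (3)·I) = 3, so dim ker(A − (3)·I) = n − 3 = 1

Summary:
  λ = -2: algebraic multiplicity = 3, geometric multiplicity = 1
  λ = 3: algebraic multiplicity = 1, geometric multiplicity = 1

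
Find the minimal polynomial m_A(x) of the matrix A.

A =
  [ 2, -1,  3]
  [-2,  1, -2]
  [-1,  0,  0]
x^3 - 3*x^2 + 3*x - 1

The characteristic polynomial is χ_A(x) = (x - 1)^3, so the eigenvalues are known. The minimal polynomial is
  m_A(x) = Π_λ (x − λ)^{k_λ}
where k_λ is the size of the *largest* Jordan block for λ (equivalently, the smallest k with (A − λI)^k v = 0 for every generalised eigenvector v of λ).

  λ = 1: largest Jordan block has size 3, contributing (x − 1)^3

So m_A(x) = (x - 1)^3 = x^3 - 3*x^2 + 3*x - 1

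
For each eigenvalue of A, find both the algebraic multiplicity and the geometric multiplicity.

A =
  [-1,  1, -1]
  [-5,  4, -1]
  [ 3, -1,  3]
λ = 2: alg = 3, geom = 1

Step 1 — factor the characteristic polynomial to read off the algebraic multiplicities:
  χ_A(x) = (x - 2)^3

Step 2 — compute geometric multiplicities via the rank-nullity identity g(λ) = n − rank(A − λI):
  rank(A − (2)·I) = 2, so dim ker(A − (2)·I) = n − 2 = 1

Summary:
  λ = 2: algebraic multiplicity = 3, geometric multiplicity = 1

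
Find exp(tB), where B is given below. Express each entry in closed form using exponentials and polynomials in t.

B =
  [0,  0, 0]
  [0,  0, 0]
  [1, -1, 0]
e^{tB} =
  [1, 0, 0]
  [0, 1, 0]
  [t, -t, 1]

Strategy: write B = P · J · P⁻¹ where J is a Jordan canonical form, so e^{tB} = P · e^{tJ} · P⁻¹, and e^{tJ} can be computed block-by-block.

B has Jordan form
J =
  [0, 1, 0]
  [0, 0, 0]
  [0, 0, 0]
(up to reordering of blocks).

Per-block formulas:
  For a 2×2 Jordan block J_2(0): exp(t · J_2(0)) = e^(0t)·(I + t·N), where N is the 2×2 nilpotent shift.
  For a 1×1 block at λ = 0: exp(t · [0]) = [e^(0t)].

After assembling e^{tJ} and conjugating by P, we get:

e^{tB} =
  [1, 0, 0]
  [0, 1, 0]
  [t, -t, 1]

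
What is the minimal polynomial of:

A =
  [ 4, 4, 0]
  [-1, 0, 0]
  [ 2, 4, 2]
x^2 - 4*x + 4

The characteristic polynomial is χ_A(x) = (x - 2)^3, so the eigenvalues are known. The minimal polynomial is
  m_A(x) = Π_λ (x − λ)^{k_λ}
where k_λ is the size of the *largest* Jordan block for λ (equivalently, the smallest k with (A − λI)^k v = 0 for every generalised eigenvector v of λ).

  λ = 2: largest Jordan block has size 2, contributing (x − 2)^2

So m_A(x) = (x - 2)^2 = x^2 - 4*x + 4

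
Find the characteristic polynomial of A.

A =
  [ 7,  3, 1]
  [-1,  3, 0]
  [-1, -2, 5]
x^3 - 15*x^2 + 75*x - 125

Expanding det(x·I − A) (e.g. by cofactor expansion or by noting that A is similar to its Jordan form J, which has the same characteristic polynomial as A) gives
  χ_A(x) = x^3 - 15*x^2 + 75*x - 125
which factors as (x - 5)^3. The eigenvalues (with algebraic multiplicities) are λ = 5 with multiplicity 3.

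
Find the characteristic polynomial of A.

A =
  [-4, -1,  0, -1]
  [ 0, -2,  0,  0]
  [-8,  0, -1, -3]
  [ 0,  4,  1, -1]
x^4 + 8*x^3 + 24*x^2 + 32*x + 16

Expanding det(x·I − A) (e.g. by cofactor expansion or by noting that A is similar to its Jordan form J, which has the same characteristic polynomial as A) gives
  χ_A(x) = x^4 + 8*x^3 + 24*x^2 + 32*x + 16
which factors as (x + 2)^4. The eigenvalues (with algebraic multiplicities) are λ = -2 with multiplicity 4.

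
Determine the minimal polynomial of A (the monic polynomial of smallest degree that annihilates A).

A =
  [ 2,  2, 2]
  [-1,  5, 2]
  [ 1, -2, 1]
x^2 - 5*x + 6

The characteristic polynomial is χ_A(x) = (x - 3)^2*(x - 2), so the eigenvalues are known. The minimal polynomial is
  m_A(x) = Π_λ (x − λ)^{k_λ}
where k_λ is the size of the *largest* Jordan block for λ (equivalently, the smallest k with (A − λI)^k v = 0 for every generalised eigenvector v of λ).

  λ = 2: largest Jordan block has size 1, contributing (x − 2)
  λ = 3: largest Jordan block has size 1, contributing (x − 3)

So m_A(x) = (x - 3)*(x - 2) = x^2 - 5*x + 6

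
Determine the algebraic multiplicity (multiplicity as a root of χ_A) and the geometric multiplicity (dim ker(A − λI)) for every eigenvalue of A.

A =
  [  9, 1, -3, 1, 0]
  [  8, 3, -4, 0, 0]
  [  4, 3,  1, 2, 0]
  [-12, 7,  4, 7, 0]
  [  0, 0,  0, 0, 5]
λ = 5: alg = 5, geom = 3

Step 1 — factor the characteristic polynomial to read off the algebraic multiplicities:
  χ_A(x) = (x - 5)^5

Step 2 — compute geometric multiplicities via the rank-nullity identity g(λ) = n − rank(A − λI):
  rank(A − (5)·I) = 2, so dim ker(A − (5)·I) = n − 2 = 3

Summary:
  λ = 5: algebraic multiplicity = 5, geometric multiplicity = 3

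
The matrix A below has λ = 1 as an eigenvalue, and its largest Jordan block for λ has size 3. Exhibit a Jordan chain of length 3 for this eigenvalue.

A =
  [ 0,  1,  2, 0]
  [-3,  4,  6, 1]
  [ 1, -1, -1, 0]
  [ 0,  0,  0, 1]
A Jordan chain for λ = 1 of length 3:
v_1 = (1, 3, -1, 0)ᵀ
v_2 = (0, 1, 0, 0)ᵀ
v_3 = (0, 0, 0, 1)ᵀ

Let N = A − (1)·I. We want v_3 with N^3 v_3 = 0 but N^2 v_3 ≠ 0; then v_{j-1} := N · v_j for j = 3, …, 2.

Pick v_3 = (0, 0, 0, 1)ᵀ.
Then v_2 = N · v_3 = (0, 1, 0, 0)ᵀ.
Then v_1 = N · v_2 = (1, 3, -1, 0)ᵀ.

Sanity check: (A − (1)·I) v_1 = (0, 0, 0, 0)ᵀ = 0. ✓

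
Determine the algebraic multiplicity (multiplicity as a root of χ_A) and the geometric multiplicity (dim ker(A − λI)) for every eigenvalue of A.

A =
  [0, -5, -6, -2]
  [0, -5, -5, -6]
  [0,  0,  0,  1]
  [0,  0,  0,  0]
λ = -5: alg = 1, geom = 1; λ = 0: alg = 3, geom = 1

Step 1 — factor the characteristic polynomial to read off the algebraic multiplicities:
  χ_A(x) = x^3*(x + 5)

Step 2 — compute geometric multiplicities via the rank-nullity identity g(λ) = n − rank(A − λI):
  rank(A − (-5)·I) = 3, so dim ker(A − (-5)·I) = n − 3 = 1
  rank(A − (0)·I) = 3, so dim ker(A − (0)·I) = n − 3 = 1

Summary:
  λ = -5: algebraic multiplicity = 1, geometric multiplicity = 1
  λ = 0: algebraic multiplicity = 3, geometric multiplicity = 1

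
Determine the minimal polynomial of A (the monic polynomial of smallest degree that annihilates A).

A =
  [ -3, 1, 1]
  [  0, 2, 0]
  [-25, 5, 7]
x^2 - 4*x + 4

The characteristic polynomial is χ_A(x) = (x - 2)^3, so the eigenvalues are known. The minimal polynomial is
  m_A(x) = Π_λ (x − λ)^{k_λ}
where k_λ is the size of the *largest* Jordan block for λ (equivalently, the smallest k with (A − λI)^k v = 0 for every generalised eigenvector v of λ).

  λ = 2: largest Jordan block has size 2, contributing (x − 2)^2

So m_A(x) = (x - 2)^2 = x^2 - 4*x + 4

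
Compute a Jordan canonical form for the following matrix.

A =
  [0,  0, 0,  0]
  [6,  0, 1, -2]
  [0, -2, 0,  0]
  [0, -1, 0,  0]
J_3(0) ⊕ J_1(0)

The characteristic polynomial is
  det(x·I − A) = x^4

Eigenvalues and multiplicities (the geometric multiplicity of λ is n − rank(A − λI), which equals the number of Jordan blocks for λ):
  λ = 0: algebraic multiplicity = 4, geometric multiplicity = 2

Determining the block sizes for each eigenvalue:
  λ = 0: with am = 4 and gm = 2, the partition is not yet determined (e.g. several partitions of 4 into 2 parts exist). Let N = A − (0)·I. Computing rank(N^1) = 2, rank(N^2) = 1, rank(N^3) = 0; the number of blocks of size ≥ j is rank(N^{j−1}) − rank(N^j), giving [2, 1, 1]. So we have 1 block(s) of size 3, 1 block(s) of size 1 → block sizes [3, 1]

Assembling the blocks gives a Jordan form
J =
  [0, 1, 0, 0]
  [0, 0, 1, 0]
  [0, 0, 0, 0]
  [0, 0, 0, 0]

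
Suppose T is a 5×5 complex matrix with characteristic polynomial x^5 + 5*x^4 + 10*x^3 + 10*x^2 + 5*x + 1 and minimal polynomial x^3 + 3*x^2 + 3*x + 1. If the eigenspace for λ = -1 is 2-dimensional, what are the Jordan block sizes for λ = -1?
Block sizes for λ = -1: [3, 2]

Step 1 — from the characteristic polynomial, algebraic multiplicity of λ = -1 is 5. From dim ker(T − (-1)·I) = 2, there are exactly 2 Jordan blocks for λ = -1.
Step 2 — from the minimal polynomial, the factor (x + 1)^3 tells us the largest block for λ = -1 has size 3.
Step 3 — with total size 5, 2 blocks, and largest block 3, the block sizes (in nonincreasing order) are [3, 2].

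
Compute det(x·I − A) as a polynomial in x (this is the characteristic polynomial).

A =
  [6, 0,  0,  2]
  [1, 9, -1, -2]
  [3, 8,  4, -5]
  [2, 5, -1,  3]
x^4 - 22*x^3 + 180*x^2 - 648*x + 864

Expanding det(x·I − A) (e.g. by cofactor expansion or by noting that A is similar to its Jordan form J, which has the same characteristic polynomial as A) gives
  χ_A(x) = x^4 - 22*x^3 + 180*x^2 - 648*x + 864
which factors as (x - 6)^3*(x - 4). The eigenvalues (with algebraic multiplicities) are λ = 4 with multiplicity 1, λ = 6 with multiplicity 3.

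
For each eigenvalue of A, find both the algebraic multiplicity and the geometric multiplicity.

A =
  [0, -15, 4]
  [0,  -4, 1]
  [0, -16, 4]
λ = 0: alg = 3, geom = 1

Step 1 — factor the characteristic polynomial to read off the algebraic multiplicities:
  χ_A(x) = x^3

Step 2 — compute geometric multiplicities via the rank-nullity identity g(λ) = n − rank(A − λI):
  rank(A − (0)·I) = 2, so dim ker(A − (0)·I) = n − 2 = 1

Summary:
  λ = 0: algebraic multiplicity = 3, geometric multiplicity = 1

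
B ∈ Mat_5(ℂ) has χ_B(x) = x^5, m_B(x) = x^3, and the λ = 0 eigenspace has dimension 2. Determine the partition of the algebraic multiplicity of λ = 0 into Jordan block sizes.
Block sizes for λ = 0: [3, 2]

Step 1 — from the characteristic polynomial, algebraic multiplicity of λ = 0 is 5. From dim ker(B − (0)·I) = 2, there are exactly 2 Jordan blocks for λ = 0.
Step 2 — from the minimal polynomial, the factor (x − 0)^3 tells us the largest block for λ = 0 has size 3.
Step 3 — with total size 5, 2 blocks, and largest block 3, the block sizes (in nonincreasing order) are [3, 2].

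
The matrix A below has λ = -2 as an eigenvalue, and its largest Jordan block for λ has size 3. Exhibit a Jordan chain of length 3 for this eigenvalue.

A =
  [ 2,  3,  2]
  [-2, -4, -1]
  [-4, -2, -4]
A Jordan chain for λ = -2 of length 3:
v_1 = (2, 0, -4)ᵀ
v_2 = (4, -2, -4)ᵀ
v_3 = (1, 0, 0)ᵀ

Let N = A − (-2)·I. We want v_3 with N^3 v_3 = 0 but N^2 v_3 ≠ 0; then v_{j-1} := N · v_j for j = 3, …, 2.

Pick v_3 = (1, 0, 0)ᵀ.
Then v_2 = N · v_3 = (4, -2, -4)ᵀ.
Then v_1 = N · v_2 = (2, 0, -4)ᵀ.

Sanity check: (A − (-2)·I) v_1 = (0, 0, 0)ᵀ = 0. ✓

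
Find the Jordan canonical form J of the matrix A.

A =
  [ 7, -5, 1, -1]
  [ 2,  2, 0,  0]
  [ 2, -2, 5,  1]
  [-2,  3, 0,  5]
J_1(4) ⊕ J_3(5)

The characteristic polynomial is
  det(x·I − A) = x^4 - 19*x^3 + 135*x^2 - 425*x + 500 = (x - 5)^3*(x - 4)

Eigenvalues and multiplicities (the geometric multiplicity of λ is n − rank(A − λI), which equals the number of Jordan blocks for λ):
  λ = 4: algebraic multiplicity = 1, geometric multiplicity = 1
  λ = 5: algebraic multiplicity = 3, geometric multiplicity = 1

Determining the block sizes for each eigenvalue:
  λ = 4: one block (gm = 1), so the single block has size am = 1 → block sizes [1]
  λ = 5: one block (gm = 1), so the single block has size am = 3 → block sizes [3]

Assembling the blocks gives a Jordan form
J =
  [4, 0, 0, 0]
  [0, 5, 1, 0]
  [0, 0, 5, 1]
  [0, 0, 0, 5]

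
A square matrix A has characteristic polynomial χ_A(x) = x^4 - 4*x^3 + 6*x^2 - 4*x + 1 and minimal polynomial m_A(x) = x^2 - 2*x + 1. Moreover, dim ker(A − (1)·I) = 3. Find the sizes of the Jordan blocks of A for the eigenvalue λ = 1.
Block sizes for λ = 1: [2, 1, 1]

Step 1 — from the characteristic polynomial, algebraic multiplicity of λ = 1 is 4. From dim ker(A − (1)·I) = 3, there are exactly 3 Jordan blocks for λ = 1.
Step 2 — from the minimal polynomial, the factor (x − 1)^2 tells us the largest block for λ = 1 has size 2.
Step 3 — with total size 4, 3 blocks, and largest block 2, the block sizes (in nonincreasing order) are [2, 1, 1].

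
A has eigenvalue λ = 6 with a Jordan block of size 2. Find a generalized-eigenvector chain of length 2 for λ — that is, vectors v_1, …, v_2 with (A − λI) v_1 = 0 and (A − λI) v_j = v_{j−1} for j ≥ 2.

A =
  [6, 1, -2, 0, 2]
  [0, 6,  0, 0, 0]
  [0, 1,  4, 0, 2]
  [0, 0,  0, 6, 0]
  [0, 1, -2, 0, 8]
A Jordan chain for λ = 6 of length 2:
v_1 = (1, 0, 1, 0, 1)ᵀ
v_2 = (0, 1, 0, 0, 0)ᵀ

Let N = A − (6)·I. We want v_2 with N^2 v_2 = 0 but N^1 v_2 ≠ 0; then v_{j-1} := N · v_j for j = 2, …, 2.

Pick v_2 = (0, 1, 0, 0, 0)ᵀ.
Then v_1 = N · v_2 = (1, 0, 1, 0, 1)ᵀ.

Sanity check: (A − (6)·I) v_1 = (0, 0, 0, 0, 0)ᵀ = 0. ✓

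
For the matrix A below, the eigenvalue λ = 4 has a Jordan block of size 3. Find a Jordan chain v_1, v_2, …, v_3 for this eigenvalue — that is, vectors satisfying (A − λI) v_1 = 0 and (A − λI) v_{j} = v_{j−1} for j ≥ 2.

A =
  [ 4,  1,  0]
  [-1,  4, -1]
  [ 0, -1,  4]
A Jordan chain for λ = 4 of length 3:
v_1 = (-1, 0, 1)ᵀ
v_2 = (0, -1, 0)ᵀ
v_3 = (1, 0, 0)ᵀ

Let N = A − (4)·I. We want v_3 with N^3 v_3 = 0 but N^2 v_3 ≠ 0; then v_{j-1} := N · v_j for j = 3, …, 2.

Pick v_3 = (1, 0, 0)ᵀ.
Then v_2 = N · v_3 = (0, -1, 0)ᵀ.
Then v_1 = N · v_2 = (-1, 0, 1)ᵀ.

Sanity check: (A − (4)·I) v_1 = (0, 0, 0)ᵀ = 0. ✓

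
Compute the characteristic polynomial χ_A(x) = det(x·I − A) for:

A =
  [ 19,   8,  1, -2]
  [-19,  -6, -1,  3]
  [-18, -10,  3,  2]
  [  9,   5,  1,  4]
x^4 - 20*x^3 + 150*x^2 - 500*x + 625

Expanding det(x·I − A) (e.g. by cofactor expansion or by noting that A is similar to its Jordan form J, which has the same characteristic polynomial as A) gives
  χ_A(x) = x^4 - 20*x^3 + 150*x^2 - 500*x + 625
which factors as (x - 5)^4. The eigenvalues (with algebraic multiplicities) are λ = 5 with multiplicity 4.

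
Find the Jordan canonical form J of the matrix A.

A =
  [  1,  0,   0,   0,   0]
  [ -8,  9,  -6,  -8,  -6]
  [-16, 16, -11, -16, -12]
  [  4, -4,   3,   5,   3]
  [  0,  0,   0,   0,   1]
J_2(1) ⊕ J_1(1) ⊕ J_1(1) ⊕ J_1(1)

The characteristic polynomial is
  det(x·I − A) = x^5 - 5*x^4 + 10*x^3 - 10*x^2 + 5*x - 1 = (x - 1)^5

Eigenvalues and multiplicities (the geometric multiplicity of λ is n − rank(A − λI), which equals the number of Jordan blocks for λ):
  λ = 1: algebraic multiplicity = 5, geometric multiplicity = 4

Determining the block sizes for each eigenvalue:
  λ = 1: 4 blocks summing to 5 forces exactly one block of size 2 and the rest size 1 → block sizes [2, 1, 1, 1]

Assembling the blocks gives a Jordan form
J =
  [1, 1, 0, 0, 0]
  [0, 1, 0, 0, 0]
  [0, 0, 1, 0, 0]
  [0, 0, 0, 1, 0]
  [0, 0, 0, 0, 1]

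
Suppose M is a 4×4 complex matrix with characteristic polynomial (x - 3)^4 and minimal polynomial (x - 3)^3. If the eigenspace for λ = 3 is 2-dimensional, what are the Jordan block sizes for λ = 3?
Block sizes for λ = 3: [3, 1]

Step 1 — from the characteristic polynomial, algebraic multiplicity of λ = 3 is 4. From dim ker(M − (3)·I) = 2, there are exactly 2 Jordan blocks for λ = 3.
Step 2 — from the minimal polynomial, the factor (x − 3)^3 tells us the largest block for λ = 3 has size 3.
Step 3 — with total size 4, 2 blocks, and largest block 3, the block sizes (in nonincreasing order) are [3, 1].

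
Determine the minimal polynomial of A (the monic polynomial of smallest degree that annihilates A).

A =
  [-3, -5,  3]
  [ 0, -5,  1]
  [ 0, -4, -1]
x^3 + 9*x^2 + 27*x + 27

The characteristic polynomial is χ_A(x) = (x + 3)^3, so the eigenvalues are known. The minimal polynomial is
  m_A(x) = Π_λ (x − λ)^{k_λ}
where k_λ is the size of the *largest* Jordan block for λ (equivalently, the smallest k with (A − λI)^k v = 0 for every generalised eigenvector v of λ).

  λ = -3: largest Jordan block has size 3, contributing (x + 3)^3

So m_A(x) = (x + 3)^3 = x^3 + 9*x^2 + 27*x + 27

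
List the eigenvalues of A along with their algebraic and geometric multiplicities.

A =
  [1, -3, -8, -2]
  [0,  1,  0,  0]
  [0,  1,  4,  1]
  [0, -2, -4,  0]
λ = 1: alg = 2, geom = 1; λ = 2: alg = 2, geom = 1

Step 1 — factor the characteristic polynomial to read off the algebraic multiplicities:
  χ_A(x) = (x - 2)^2*(x - 1)^2

Step 2 — compute geometric multiplicities via the rank-nullity identity g(λ) = n − rank(A − λI):
  rank(A − (1)·I) = 3, so dim ker(A − (1)·I) = n − 3 = 1
  rank(A − (2)·I) = 3, so dim ker(A − (2)·I) = n − 3 = 1

Summary:
  λ = 1: algebraic multiplicity = 2, geometric multiplicity = 1
  λ = 2: algebraic multiplicity = 2, geometric multiplicity = 1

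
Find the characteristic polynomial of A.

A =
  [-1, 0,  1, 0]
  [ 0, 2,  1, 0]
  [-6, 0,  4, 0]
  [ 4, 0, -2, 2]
x^4 - 7*x^3 + 18*x^2 - 20*x + 8

Expanding det(x·I − A) (e.g. by cofactor expansion or by noting that A is similar to its Jordan form J, which has the same characteristic polynomial as A) gives
  χ_A(x) = x^4 - 7*x^3 + 18*x^2 - 20*x + 8
which factors as (x - 2)^3*(x - 1). The eigenvalues (with algebraic multiplicities) are λ = 1 with multiplicity 1, λ = 2 with multiplicity 3.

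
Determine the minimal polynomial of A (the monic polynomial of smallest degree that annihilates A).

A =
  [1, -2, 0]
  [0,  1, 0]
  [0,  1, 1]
x^2 - 2*x + 1

The characteristic polynomial is χ_A(x) = (x - 1)^3, so the eigenvalues are known. The minimal polynomial is
  m_A(x) = Π_λ (x − λ)^{k_λ}
where k_λ is the size of the *largest* Jordan block for λ (equivalently, the smallest k with (A − λI)^k v = 0 for every generalised eigenvector v of λ).

  λ = 1: largest Jordan block has size 2, contributing (x − 1)^2

So m_A(x) = (x - 1)^2 = x^2 - 2*x + 1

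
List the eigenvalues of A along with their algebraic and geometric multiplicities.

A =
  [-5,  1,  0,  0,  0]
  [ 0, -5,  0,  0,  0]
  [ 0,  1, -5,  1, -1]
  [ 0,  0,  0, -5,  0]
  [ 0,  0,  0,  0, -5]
λ = -5: alg = 5, geom = 3

Step 1 — factor the characteristic polynomial to read off the algebraic multiplicities:
  χ_A(x) = (x + 5)^5

Step 2 — compute geometric multiplicities via the rank-nullity identity g(λ) = n − rank(A − λI):
  rank(A − (-5)·I) = 2, so dim ker(A − (-5)·I) = n − 2 = 3

Summary:
  λ = -5: algebraic multiplicity = 5, geometric multiplicity = 3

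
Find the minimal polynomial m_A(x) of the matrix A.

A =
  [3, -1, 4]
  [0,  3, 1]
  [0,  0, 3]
x^3 - 9*x^2 + 27*x - 27

The characteristic polynomial is χ_A(x) = (x - 3)^3, so the eigenvalues are known. The minimal polynomial is
  m_A(x) = Π_λ (x − λ)^{k_λ}
where k_λ is the size of the *largest* Jordan block for λ (equivalently, the smallest k with (A − λI)^k v = 0 for every generalised eigenvector v of λ).

  λ = 3: largest Jordan block has size 3, contributing (x − 3)^3

So m_A(x) = (x - 3)^3 = x^3 - 9*x^2 + 27*x - 27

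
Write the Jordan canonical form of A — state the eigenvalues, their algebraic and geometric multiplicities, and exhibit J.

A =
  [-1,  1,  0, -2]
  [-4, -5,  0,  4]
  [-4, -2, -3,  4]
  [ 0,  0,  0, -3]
J_2(-3) ⊕ J_1(-3) ⊕ J_1(-3)

The characteristic polynomial is
  det(x·I − A) = x^4 + 12*x^3 + 54*x^2 + 108*x + 81 = (x + 3)^4

Eigenvalues and multiplicities (the geometric multiplicity of λ is n − rank(A − λI), which equals the number of Jordan blocks for λ):
  λ = -3: algebraic multiplicity = 4, geometric multiplicity = 3

Determining the block sizes for each eigenvalue:
  λ = -3: 3 blocks summing to 4 forces exactly one block of size 2 and the rest size 1 → block sizes [2, 1, 1]

Assembling the blocks gives a Jordan form
J =
  [-3,  1,  0,  0]
  [ 0, -3,  0,  0]
  [ 0,  0, -3,  0]
  [ 0,  0,  0, -3]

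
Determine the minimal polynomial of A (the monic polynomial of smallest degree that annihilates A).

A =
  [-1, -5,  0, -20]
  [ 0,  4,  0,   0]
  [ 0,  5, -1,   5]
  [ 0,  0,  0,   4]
x^2 - 3*x - 4

The characteristic polynomial is χ_A(x) = (x - 4)^2*(x + 1)^2, so the eigenvalues are known. The minimal polynomial is
  m_A(x) = Π_λ (x − λ)^{k_λ}
where k_λ is the size of the *largest* Jordan block for λ (equivalently, the smallest k with (A − λI)^k v = 0 for every generalised eigenvector v of λ).

  λ = -1: largest Jordan block has size 1, contributing (x + 1)
  λ = 4: largest Jordan block has size 1, contributing (x − 4)

So m_A(x) = (x - 4)*(x + 1) = x^2 - 3*x - 4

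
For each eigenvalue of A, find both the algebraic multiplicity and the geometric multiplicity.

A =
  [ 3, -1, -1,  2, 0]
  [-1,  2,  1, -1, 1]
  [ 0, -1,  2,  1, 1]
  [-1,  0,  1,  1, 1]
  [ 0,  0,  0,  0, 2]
λ = 2: alg = 5, geom = 3

Step 1 — factor the characteristic polynomial to read off the algebraic multiplicities:
  χ_A(x) = (x - 2)^5

Step 2 — compute geometric multiplicities via the rank-nullity identity g(λ) = n − rank(A − λI):
  rank(A − (2)·I) = 2, so dim ker(A − (2)·I) = n − 2 = 3

Summary:
  λ = 2: algebraic multiplicity = 5, geometric multiplicity = 3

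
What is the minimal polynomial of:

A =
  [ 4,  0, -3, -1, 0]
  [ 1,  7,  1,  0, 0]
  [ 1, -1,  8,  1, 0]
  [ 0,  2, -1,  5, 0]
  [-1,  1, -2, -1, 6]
x^3 - 18*x^2 + 108*x - 216

The characteristic polynomial is χ_A(x) = (x - 6)^5, so the eigenvalues are known. The minimal polynomial is
  m_A(x) = Π_λ (x − λ)^{k_λ}
where k_λ is the size of the *largest* Jordan block for λ (equivalently, the smallest k with (A − λI)^k v = 0 for every generalised eigenvector v of λ).

  λ = 6: largest Jordan block has size 3, contributing (x − 6)^3

So m_A(x) = (x - 6)^3 = x^3 - 18*x^2 + 108*x - 216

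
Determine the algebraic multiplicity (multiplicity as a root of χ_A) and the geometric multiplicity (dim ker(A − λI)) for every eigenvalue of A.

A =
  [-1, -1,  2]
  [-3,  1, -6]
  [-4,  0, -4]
λ = -2: alg = 2, geom = 1; λ = 0: alg = 1, geom = 1

Step 1 — factor the characteristic polynomial to read off the algebraic multiplicities:
  χ_A(x) = x*(x + 2)^2

Step 2 — compute geometric multiplicities via the rank-nullity identity g(λ) = n − rank(A − λI):
  rank(A − (-2)·I) = 2, so dim ker(A − (-2)·I) = n − 2 = 1
  rank(A − (0)·I) = 2, so dim ker(A − (0)·I) = n − 2 = 1

Summary:
  λ = -2: algebraic multiplicity = 2, geometric multiplicity = 1
  λ = 0: algebraic multiplicity = 1, geometric multiplicity = 1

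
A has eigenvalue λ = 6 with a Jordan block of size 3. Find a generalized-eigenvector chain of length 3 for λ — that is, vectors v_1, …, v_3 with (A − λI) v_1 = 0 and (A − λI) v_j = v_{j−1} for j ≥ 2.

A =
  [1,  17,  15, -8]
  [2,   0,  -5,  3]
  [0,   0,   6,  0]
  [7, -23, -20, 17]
A Jordan chain for λ = 6 of length 3:
v_1 = (3, -1, 0, -4)ᵀ
v_2 = (-5, 2, 0, 7)ᵀ
v_3 = (1, 0, 0, 0)ᵀ

Let N = A − (6)·I. We want v_3 with N^3 v_3 = 0 but N^2 v_3 ≠ 0; then v_{j-1} := N · v_j for j = 3, …, 2.

Pick v_3 = (1, 0, 0, 0)ᵀ.
Then v_2 = N · v_3 = (-5, 2, 0, 7)ᵀ.
Then v_1 = N · v_2 = (3, -1, 0, -4)ᵀ.

Sanity check: (A − (6)·I) v_1 = (0, 0, 0, 0)ᵀ = 0. ✓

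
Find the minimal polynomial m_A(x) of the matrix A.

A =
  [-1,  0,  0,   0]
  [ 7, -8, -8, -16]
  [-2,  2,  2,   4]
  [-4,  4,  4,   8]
x^3 - x^2 - 2*x

The characteristic polynomial is χ_A(x) = x^2*(x - 2)*(x + 1), so the eigenvalues are known. The minimal polynomial is
  m_A(x) = Π_λ (x − λ)^{k_λ}
where k_λ is the size of the *largest* Jordan block for λ (equivalently, the smallest k with (A − λI)^k v = 0 for every generalised eigenvector v of λ).

  λ = -1: largest Jordan block has size 1, contributing (x + 1)
  λ = 0: largest Jordan block has size 1, contributing (x − 0)
  λ = 2: largest Jordan block has size 1, contributing (x − 2)

So m_A(x) = x*(x - 2)*(x + 1) = x^3 - x^2 - 2*x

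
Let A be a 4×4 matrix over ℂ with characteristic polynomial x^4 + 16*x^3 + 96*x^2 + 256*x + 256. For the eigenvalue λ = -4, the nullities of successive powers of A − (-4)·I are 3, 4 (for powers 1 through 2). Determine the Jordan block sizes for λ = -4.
Block sizes for λ = -4: [2, 1, 1]

From the dimensions of kernels of powers, the number of Jordan blocks of size at least j is d_j − d_{j−1} where d_j = dim ker(N^j) (with d_0 = 0). Computing the differences gives [3, 1].
The number of blocks of size exactly k is (#blocks of size ≥ k) − (#blocks of size ≥ k + 1), so the partition is: 2 block(s) of size 1, 1 block(s) of size 2.
In nonincreasing order the block sizes are [2, 1, 1].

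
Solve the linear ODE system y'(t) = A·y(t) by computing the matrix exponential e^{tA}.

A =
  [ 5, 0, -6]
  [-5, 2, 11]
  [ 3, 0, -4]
e^{tA} =
  [2*exp(2*t) - exp(-t), 0, -2*exp(2*t) + 2*exp(-t)]
  [t*exp(2*t) - 2*exp(2*t) + 2*exp(-t), exp(2*t), -t*exp(2*t) + 4*exp(2*t) - 4*exp(-t)]
  [exp(2*t) - exp(-t), 0, -exp(2*t) + 2*exp(-t)]

Strategy: write A = P · J · P⁻¹ where J is a Jordan canonical form, so e^{tA} = P · e^{tJ} · P⁻¹, and e^{tJ} can be computed block-by-block.

A has Jordan form
J =
  [-1, 0, 0]
  [ 0, 2, 1]
  [ 0, 0, 2]
(up to reordering of blocks).

Per-block formulas:
  For a 1×1 block at λ = -1: exp(t · [-1]) = [e^(-1t)].
  For a 2×2 Jordan block J_2(2): exp(t · J_2(2)) = e^(2t)·(I + t·N), where N is the 2×2 nilpotent shift.

After assembling e^{tJ} and conjugating by P, we get:

e^{tA} =
  [2*exp(2*t) - exp(-t), 0, -2*exp(2*t) + 2*exp(-t)]
  [t*exp(2*t) - 2*exp(2*t) + 2*exp(-t), exp(2*t), -t*exp(2*t) + 4*exp(2*t) - 4*exp(-t)]
  [exp(2*t) - exp(-t), 0, -exp(2*t) + 2*exp(-t)]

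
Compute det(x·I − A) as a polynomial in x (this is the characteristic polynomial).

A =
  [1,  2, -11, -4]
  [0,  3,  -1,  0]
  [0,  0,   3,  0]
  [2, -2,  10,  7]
x^4 - 14*x^3 + 72*x^2 - 162*x + 135

Expanding det(x·I − A) (e.g. by cofactor expansion or by noting that A is similar to its Jordan form J, which has the same characteristic polynomial as A) gives
  χ_A(x) = x^4 - 14*x^3 + 72*x^2 - 162*x + 135
which factors as (x - 5)*(x - 3)^3. The eigenvalues (with algebraic multiplicities) are λ = 3 with multiplicity 3, λ = 5 with multiplicity 1.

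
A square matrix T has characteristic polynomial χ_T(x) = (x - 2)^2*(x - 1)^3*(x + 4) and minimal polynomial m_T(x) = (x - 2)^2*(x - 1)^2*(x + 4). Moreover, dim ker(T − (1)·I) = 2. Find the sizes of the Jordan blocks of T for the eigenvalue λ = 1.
Block sizes for λ = 1: [2, 1]

Step 1 — from the characteristic polynomial, algebraic multiplicity of λ = 1 is 3. From dim ker(T − (1)·I) = 2, there are exactly 2 Jordan blocks for λ = 1.
Step 2 — from the minimal polynomial, the factor (x − 1)^2 tells us the largest block for λ = 1 has size 2.
Step 3 — with total size 3, 2 blocks, and largest block 2, the block sizes (in nonincreasing order) are [2, 1].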